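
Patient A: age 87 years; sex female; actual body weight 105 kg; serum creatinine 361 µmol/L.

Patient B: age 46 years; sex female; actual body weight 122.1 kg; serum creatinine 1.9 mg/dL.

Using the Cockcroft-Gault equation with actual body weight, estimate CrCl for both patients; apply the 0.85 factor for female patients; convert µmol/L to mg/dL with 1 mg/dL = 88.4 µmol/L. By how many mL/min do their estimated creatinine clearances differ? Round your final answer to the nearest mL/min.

55 mL/min

Patient A: SCr = 361 / 88.4 = 4.084 mg/dL
Patient A: CrCl = (140 − 87) × 105 / (72 × 4.084) × 0.85 = 5565.0 / 294.05 × 0.85 ≈ 16.1 mL/min
Patient B: CrCl = (140 − 46) × 122.1 / (72 × 1.9) × 0.85 = 11477.4 / 136.80 × 0.85 ≈ 71.3 mL/min
|16.1 − 71.3| = 55.2 mL/min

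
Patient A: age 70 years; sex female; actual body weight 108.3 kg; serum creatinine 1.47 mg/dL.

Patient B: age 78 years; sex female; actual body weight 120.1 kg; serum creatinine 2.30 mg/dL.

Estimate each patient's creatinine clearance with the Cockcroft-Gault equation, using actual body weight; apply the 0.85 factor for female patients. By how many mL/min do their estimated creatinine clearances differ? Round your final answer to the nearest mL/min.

Patient A: CrCl = (140 − 70) × 108.3 / (72 × 1.47) × 0.85 = 7581.0 / 105.84 × 0.85 ≈ 60.9 mL/min
Patient B: CrCl = (140 − 78) × 120.1 / (72 × 2.3) × 0.85 = 7446.2 / 165.60 × 0.85 ≈ 38.2 mL/min
|60.9 − 38.2| = 22.7 mL/min

23 mL/min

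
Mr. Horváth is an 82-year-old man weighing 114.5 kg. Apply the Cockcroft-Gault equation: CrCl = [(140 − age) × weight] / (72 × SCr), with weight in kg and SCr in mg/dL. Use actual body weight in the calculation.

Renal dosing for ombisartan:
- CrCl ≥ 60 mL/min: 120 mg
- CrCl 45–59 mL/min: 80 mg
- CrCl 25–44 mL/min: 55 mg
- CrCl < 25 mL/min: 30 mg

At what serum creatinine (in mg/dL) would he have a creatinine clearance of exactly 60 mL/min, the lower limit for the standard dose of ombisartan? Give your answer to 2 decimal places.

Standard dose requires CrCl ≥ 60 mL/min.
Set (140 − 82) × 114.5 / (72 × SCr) = 60
SCr = (140 − 82) × 114.5 / (72 × 60) = 1.537 mg/dL

1.54 mg/dL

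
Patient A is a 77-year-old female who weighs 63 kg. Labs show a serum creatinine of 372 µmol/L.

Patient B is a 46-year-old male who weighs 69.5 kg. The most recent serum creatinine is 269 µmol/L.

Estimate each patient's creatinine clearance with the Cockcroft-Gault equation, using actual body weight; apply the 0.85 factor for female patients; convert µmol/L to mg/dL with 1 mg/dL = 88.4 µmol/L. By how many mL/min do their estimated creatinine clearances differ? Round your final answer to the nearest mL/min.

Patient A: SCr = 372 / 88.4 = 4.208 mg/dL
Patient A: CrCl = (140 − 77) × 63 / (72 × 4.208) × 0.85 = 3969.0 / 302.98 × 0.85 ≈ 11.1 mL/min
Patient B: SCr = 269 / 88.4 = 3.043 mg/dL
Patient B: CrCl = (140 − 46) × 69.5 / (72 × 3.043) = 6533.0 / 219.10 ≈ 29.8 mL/min
|11.1 − 29.8| = 18.7 mL/min

19 mL/min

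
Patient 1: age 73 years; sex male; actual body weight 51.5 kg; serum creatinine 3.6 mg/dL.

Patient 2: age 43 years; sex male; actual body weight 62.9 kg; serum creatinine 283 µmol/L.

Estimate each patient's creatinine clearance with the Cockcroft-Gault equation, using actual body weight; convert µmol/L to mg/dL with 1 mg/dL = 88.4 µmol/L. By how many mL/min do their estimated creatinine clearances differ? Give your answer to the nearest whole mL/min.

Patient 1: CrCl = (140 − 73) × 51.5 / (72 × 3.6) = 3450.5 / 259.20 ≈ 13.3 mL/min
Patient 2: SCr = 283 / 88.4 = 3.201 mg/dL
Patient 2: CrCl = (140 − 43) × 62.9 / (72 × 3.201) = 6101.3 / 230.47 ≈ 26.5 mL/min
|13.3 − 26.5| = 13.2 mL/min

13 mL/min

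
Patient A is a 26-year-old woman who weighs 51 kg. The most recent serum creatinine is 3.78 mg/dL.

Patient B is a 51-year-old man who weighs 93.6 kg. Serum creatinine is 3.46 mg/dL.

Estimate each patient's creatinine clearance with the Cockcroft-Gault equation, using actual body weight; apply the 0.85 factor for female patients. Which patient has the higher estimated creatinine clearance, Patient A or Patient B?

Patient B

Patient A: CrCl = (140 − 26) × 51 / (72 × 3.78) × 0.85 = 5814.0 / 272.16 × 0.85 ≈ 18.2 mL/min
Patient B: CrCl = (140 − 51) × 93.6 / (72 × 3.46) = 8330.4 / 249.12 ≈ 33.4 mL/min
18.2 vs 33.4 mL/min → Patient B is higher.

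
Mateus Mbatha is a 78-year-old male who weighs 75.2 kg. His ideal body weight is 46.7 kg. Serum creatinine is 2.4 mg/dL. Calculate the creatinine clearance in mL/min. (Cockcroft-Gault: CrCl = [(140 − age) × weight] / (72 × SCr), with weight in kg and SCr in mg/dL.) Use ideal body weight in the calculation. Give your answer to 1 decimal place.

CrCl = (140 − 78) × 46.7 / (72 × 2.4) = 2895.4 / 172.80 ≈ 16.8 mL/min

16.8 mL/min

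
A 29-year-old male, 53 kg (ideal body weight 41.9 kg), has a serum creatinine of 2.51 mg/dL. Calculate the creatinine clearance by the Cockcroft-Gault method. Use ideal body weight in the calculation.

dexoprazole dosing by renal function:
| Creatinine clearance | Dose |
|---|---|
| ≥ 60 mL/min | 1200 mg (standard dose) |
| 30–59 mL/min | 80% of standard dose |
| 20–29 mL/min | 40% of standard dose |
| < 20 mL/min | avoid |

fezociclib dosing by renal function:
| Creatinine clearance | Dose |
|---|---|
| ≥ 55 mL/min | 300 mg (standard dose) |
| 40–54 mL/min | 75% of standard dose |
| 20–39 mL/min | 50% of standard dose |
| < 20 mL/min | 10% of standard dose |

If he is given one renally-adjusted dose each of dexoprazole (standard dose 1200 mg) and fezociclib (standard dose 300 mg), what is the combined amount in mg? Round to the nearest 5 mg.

630 mg

CrCl = (140 − 29) × 41.9 / (72 × 2.51) = 4650.9 / 180.72 ≈ 25.7 mL/min
CrCl ≈ 26 mL/min.
dexoprazole: 20–29 mL/min → 40% of 1200 mg = 480 mg.
fezociclib: 20–39 mL/min → 50% of 300 mg = 150 mg.
Total = 480 + 150 = 630 mg.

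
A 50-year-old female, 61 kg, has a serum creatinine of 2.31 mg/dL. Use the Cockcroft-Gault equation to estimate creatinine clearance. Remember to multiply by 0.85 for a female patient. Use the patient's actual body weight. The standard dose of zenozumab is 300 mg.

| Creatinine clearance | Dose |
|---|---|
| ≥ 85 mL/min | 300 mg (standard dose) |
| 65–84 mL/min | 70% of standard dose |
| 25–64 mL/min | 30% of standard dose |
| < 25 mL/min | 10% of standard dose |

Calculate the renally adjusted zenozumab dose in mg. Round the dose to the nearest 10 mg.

90 mg

CrCl = (140 − 50) × 61 / (72 × 2.31) × 0.85 = 5490.0 / 166.32 × 0.85 ≈ 28.1 mL/min
CrCl ≈ 28 mL/min → bracket 25–64 mL/min.
30% of 300 mg = 90 mg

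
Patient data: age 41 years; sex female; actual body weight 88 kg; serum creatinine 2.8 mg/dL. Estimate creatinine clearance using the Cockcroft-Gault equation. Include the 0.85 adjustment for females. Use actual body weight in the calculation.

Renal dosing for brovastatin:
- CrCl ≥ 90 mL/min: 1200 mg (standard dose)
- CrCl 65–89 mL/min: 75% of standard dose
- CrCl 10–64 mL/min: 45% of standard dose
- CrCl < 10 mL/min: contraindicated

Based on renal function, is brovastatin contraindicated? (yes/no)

no

CrCl = (140 − 41) × 88 / (72 × 2.8) × 0.85 = 8712.0 / 201.60 × 0.85 ≈ 36.7 mL/min
CrCl ≈ 37 mL/min, which is ≥ 10 mL/min.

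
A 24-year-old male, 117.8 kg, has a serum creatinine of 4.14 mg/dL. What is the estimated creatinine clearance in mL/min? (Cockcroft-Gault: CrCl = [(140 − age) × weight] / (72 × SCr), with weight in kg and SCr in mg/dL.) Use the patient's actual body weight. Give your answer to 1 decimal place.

CrCl = (140 − 24) × 117.8 / (72 × 4.14) = 13664.8 / 298.08 ≈ 45.8 mL/min

45.8 mL/min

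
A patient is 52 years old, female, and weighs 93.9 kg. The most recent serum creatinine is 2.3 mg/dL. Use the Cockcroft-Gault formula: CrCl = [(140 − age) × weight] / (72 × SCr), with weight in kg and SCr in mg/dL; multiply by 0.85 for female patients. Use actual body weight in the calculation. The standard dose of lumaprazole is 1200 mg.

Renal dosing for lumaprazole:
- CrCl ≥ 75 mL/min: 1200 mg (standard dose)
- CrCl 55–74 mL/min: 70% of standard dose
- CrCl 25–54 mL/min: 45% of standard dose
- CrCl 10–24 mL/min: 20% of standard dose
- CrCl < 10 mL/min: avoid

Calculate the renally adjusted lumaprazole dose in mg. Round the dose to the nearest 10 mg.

540 mg

CrCl = (140 − 52) × 93.9 / (72 × 2.3) × 0.85 = 8263.2 / 165.60 × 0.85 ≈ 42.4 mL/min
CrCl ≈ 42 mL/min → bracket 25–54 mL/min.
45% of 1200 mg = 540 mg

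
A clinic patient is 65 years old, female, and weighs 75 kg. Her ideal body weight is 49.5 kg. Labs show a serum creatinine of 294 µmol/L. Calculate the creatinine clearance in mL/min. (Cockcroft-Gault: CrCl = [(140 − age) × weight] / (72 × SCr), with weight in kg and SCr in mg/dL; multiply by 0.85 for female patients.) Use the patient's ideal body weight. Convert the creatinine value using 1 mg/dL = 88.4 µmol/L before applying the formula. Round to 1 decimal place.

SCr = 294 / 88.4 = 3.326 mg/dL
CrCl = (140 − 65) × 49.5 / (72 × 3.326) × 0.85 = 3712.5 / 239.47 × 0.85 ≈ 13.2 mL/min

13.2 mL/min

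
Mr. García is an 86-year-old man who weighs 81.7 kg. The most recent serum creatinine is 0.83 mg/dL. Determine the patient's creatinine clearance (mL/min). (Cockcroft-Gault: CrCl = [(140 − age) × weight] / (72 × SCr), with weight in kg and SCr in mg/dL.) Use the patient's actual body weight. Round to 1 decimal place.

73.8 mL/min

CrCl = (140 − 86) × 81.7 / (72 × 0.83) = 4411.8 / 59.76 ≈ 73.8 mL/min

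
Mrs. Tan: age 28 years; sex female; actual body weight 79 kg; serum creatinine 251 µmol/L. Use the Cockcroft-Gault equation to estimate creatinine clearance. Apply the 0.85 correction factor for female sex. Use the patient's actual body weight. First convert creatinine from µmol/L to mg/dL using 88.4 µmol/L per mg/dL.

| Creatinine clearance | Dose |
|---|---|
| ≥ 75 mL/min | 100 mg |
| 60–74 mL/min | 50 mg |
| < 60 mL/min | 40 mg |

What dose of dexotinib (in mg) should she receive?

SCr = 251 / 88.4 = 2.839 mg/dL
CrCl = (140 − 28) × 79 / (72 × 2.839) × 0.85 = 8848.0 / 204.41 × 0.85 ≈ 36.8 mL/min
CrCl ≈ 37 mL/min → bracket < 60 mL/min.
Dose for this bracket: 40 mg.

40 mg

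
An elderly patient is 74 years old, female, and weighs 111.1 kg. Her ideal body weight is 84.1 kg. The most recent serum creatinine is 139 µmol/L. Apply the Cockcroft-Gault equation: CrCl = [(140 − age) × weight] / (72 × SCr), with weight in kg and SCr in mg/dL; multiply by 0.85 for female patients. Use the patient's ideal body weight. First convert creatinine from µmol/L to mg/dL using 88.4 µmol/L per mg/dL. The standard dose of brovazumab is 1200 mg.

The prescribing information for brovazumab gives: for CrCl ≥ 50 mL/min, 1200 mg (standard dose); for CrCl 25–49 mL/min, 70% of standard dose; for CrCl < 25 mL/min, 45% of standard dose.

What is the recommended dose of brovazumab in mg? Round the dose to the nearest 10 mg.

840 mg

SCr = 139 / 88.4 = 1.572 mg/dL
CrCl = (140 − 74) × 84.1 / (72 × 1.572) × 0.85 = 5550.6 / 113.18 × 0.85 ≈ 41.7 mL/min
CrCl ≈ 42 mL/min → bracket 25–49 mL/min.
70% of 1200 mg = 840 mg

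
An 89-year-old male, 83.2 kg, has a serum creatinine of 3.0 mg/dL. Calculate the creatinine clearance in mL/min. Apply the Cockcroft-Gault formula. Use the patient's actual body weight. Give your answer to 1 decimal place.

19.6 mL/min

CrCl = (140 − 89) × 83.2 / (72 × 3) = 4243.2 / 216.00 ≈ 19.6 mL/min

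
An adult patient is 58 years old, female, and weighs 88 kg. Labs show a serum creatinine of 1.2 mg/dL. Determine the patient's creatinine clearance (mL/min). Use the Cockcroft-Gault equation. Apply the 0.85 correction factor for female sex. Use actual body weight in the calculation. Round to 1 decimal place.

CrCl = (140 − 58) × 88 / (72 × 1.2) × 0.85 = 7216.0 / 86.40 × 0.85 ≈ 71.0 mL/min

71.0 mL/min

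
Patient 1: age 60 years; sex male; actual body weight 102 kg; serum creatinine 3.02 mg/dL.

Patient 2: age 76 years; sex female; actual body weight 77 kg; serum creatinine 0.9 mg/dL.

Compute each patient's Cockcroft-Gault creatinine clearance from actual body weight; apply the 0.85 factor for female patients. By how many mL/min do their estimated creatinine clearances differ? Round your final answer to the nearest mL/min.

27 mL/min

Patient 1: CrCl = (140 − 60) × 102 / (72 × 3.02) = 8160.0 / 217.44 ≈ 37.5 mL/min
Patient 2: CrCl = (140 − 76) × 77 / (72 × 0.9) × 0.85 = 4928.0 / 64.80 × 0.85 ≈ 64.6 mL/min
|37.5 − 64.6| = 27.1 mL/min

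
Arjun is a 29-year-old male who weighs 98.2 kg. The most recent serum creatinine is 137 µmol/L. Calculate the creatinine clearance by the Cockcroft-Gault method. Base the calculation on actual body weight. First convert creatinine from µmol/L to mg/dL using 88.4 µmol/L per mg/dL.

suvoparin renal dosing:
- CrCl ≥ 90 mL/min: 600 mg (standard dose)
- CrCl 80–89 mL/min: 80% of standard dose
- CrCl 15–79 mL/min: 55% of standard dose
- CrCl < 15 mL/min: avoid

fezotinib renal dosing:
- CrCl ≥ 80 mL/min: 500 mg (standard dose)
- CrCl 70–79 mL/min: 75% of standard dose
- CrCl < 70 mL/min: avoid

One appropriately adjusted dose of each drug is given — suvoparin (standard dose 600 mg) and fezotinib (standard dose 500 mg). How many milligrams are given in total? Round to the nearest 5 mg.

SCr = 137 / 88.4 = 1.55 mg/dL
CrCl = (140 − 29) × 98.2 / (72 × 1.55) = 10900.2 / 111.60 ≈ 97.7 mL/min
CrCl ≈ 98 mL/min.
suvoparin: ≥ 90 mL/min → 100% of 600 mg = 600 mg.
fezotinib: ≥ 80 mL/min → 100% of 500 mg = 500 mg.
Total = 600 + 500 = 1100 mg.

1100 mg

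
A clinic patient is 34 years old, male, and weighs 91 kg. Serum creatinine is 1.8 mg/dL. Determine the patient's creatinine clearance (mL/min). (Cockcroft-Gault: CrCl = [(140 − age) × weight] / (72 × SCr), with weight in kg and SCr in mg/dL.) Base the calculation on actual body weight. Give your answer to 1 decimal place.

74.4 mL/min

CrCl = (140 − 34) × 91 / (72 × 1.8) = 9646.0 / 129.60 ≈ 74.4 mL/min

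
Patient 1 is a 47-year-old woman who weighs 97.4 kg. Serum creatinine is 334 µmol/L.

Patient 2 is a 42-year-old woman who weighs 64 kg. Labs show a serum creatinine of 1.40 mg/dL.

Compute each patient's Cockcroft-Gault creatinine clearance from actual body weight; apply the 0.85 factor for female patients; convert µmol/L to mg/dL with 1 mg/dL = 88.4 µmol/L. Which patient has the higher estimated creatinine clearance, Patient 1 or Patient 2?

Patient 1: SCr = 334 / 88.4 = 3.778 mg/dL
Patient 1: CrCl = (140 − 47) × 97.4 / (72 × 3.778) × 0.85 = 9058.2 / 272.02 × 0.85 ≈ 28.3 mL/min
Patient 2: CrCl = (140 − 42) × 64 / (72 × 1.4) × 0.85 = 6272.0 / 100.80 × 0.85 ≈ 52.9 mL/min
28.3 vs 52.9 mL/min → Patient 2 is higher.

Patient 2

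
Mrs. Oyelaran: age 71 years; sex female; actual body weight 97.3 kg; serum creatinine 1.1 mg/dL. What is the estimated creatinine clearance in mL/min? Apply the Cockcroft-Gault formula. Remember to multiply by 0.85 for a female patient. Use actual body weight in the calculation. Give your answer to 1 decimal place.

72.1 mL/min

CrCl = (140 − 71) × 97.3 / (72 × 1.1) × 0.85 = 6713.7 / 79.20 × 0.85 ≈ 72.1 mL/min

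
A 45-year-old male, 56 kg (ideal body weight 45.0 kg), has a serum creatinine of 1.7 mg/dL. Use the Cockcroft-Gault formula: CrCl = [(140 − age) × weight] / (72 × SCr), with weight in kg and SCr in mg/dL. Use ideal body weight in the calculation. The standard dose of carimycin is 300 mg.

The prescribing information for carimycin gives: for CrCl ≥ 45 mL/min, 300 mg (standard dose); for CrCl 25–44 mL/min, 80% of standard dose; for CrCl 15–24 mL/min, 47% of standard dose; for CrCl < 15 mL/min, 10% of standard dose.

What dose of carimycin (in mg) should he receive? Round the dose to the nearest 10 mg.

CrCl = (140 − 45) × 45 / (72 × 1.7) = 4275.0 / 122.40 ≈ 34.9 mL/min
CrCl ≈ 35 mL/min → bracket 25–44 mL/min.
80% of 300 mg = 240 mg

240 mg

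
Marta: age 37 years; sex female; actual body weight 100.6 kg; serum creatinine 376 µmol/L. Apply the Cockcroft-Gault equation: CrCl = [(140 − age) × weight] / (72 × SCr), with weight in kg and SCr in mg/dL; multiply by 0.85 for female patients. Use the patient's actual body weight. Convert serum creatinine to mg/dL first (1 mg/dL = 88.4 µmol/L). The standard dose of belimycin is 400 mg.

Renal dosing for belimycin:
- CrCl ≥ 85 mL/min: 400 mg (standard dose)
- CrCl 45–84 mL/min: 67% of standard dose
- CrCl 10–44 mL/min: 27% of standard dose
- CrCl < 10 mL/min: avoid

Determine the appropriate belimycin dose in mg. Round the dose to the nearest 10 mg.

SCr = 376 / 88.4 = 4.253 mg/dL
CrCl = (140 − 37) × 100.6 / (72 × 4.253) × 0.85 = 10361.8 / 306.22 × 0.85 ≈ 28.8 mL/min
CrCl ≈ 29 mL/min → bracket 10–44 mL/min.
27% of 400 mg = 108 mg → 110 mg

110 mg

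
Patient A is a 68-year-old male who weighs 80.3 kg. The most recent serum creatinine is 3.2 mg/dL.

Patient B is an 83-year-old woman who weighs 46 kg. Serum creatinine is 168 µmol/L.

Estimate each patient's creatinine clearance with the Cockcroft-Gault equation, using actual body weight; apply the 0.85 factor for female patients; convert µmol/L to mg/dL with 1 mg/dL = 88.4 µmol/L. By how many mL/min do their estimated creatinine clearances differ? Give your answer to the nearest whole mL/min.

9 mL/min

Patient A: CrCl = (140 − 68) × 80.3 / (72 × 3.2) = 5781.6 / 230.40 ≈ 25.1 mL/min
Patient B: SCr = 168 / 88.4 = 1.9 mg/dL
Patient B: CrCl = (140 − 83) × 46 / (72 × 1.9) × 0.85 = 2622.0 / 136.80 × 0.85 ≈ 16.3 mL/min
|25.1 − 16.3| = 8.8 mL/min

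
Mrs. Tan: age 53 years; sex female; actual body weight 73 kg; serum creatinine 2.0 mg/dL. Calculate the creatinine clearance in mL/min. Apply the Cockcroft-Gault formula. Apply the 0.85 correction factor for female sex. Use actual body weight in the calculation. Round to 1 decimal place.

37.5 mL/min

CrCl = (140 − 53) × 73 / (72 × 2) × 0.85 = 6351.0 / 144.00 × 0.85 ≈ 37.5 mL/min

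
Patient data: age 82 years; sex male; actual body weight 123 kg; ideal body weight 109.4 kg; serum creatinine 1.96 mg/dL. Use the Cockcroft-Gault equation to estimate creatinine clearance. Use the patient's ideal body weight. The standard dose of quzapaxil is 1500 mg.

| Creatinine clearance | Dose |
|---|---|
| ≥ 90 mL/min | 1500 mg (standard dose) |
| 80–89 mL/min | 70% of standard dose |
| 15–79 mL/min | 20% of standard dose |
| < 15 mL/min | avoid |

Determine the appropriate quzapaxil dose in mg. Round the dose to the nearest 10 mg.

300 mg

CrCl = (140 − 82) × 109.4 / (72 × 1.96) = 6345.2 / 141.12 ≈ 45.0 mL/min
CrCl ≈ 45 mL/min → bracket 15–79 mL/min.
20% of 1500 mg = 300 mg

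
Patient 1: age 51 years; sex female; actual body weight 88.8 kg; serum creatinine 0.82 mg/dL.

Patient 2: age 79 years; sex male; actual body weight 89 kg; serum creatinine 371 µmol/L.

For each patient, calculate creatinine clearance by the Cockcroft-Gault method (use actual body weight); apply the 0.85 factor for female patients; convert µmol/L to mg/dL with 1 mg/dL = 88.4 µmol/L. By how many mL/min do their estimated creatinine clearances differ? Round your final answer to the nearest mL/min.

Patient 1: CrCl = (140 − 51) × 88.8 / (72 × 0.82) × 0.85 = 7903.2 / 59.04 × 0.85 ≈ 113.8 mL/min
Patient 2: SCr = 371 / 88.4 = 4.197 mg/dL
Patient 2: CrCl = (140 − 79) × 89 / (72 × 4.197) = 5429.0 / 302.18 ≈ 18.0 mL/min
|113.8 − 18.0| = 95.8 mL/min

96 mL/min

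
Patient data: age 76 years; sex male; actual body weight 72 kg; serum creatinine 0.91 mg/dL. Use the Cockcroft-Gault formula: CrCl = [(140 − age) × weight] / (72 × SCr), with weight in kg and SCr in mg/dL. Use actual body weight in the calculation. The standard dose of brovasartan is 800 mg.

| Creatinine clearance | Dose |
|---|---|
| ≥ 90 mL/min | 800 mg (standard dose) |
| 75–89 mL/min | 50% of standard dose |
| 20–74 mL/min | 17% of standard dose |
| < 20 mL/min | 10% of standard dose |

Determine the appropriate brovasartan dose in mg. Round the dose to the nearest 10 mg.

CrCl = (140 − 76) × 72 / (72 × 0.91) = 4608.0 / 65.52 ≈ 70.3 mL/min
CrCl ≈ 70 mL/min → bracket 20–74 mL/min.
17% of 800 mg = 136 mg → 140 mg

140 mg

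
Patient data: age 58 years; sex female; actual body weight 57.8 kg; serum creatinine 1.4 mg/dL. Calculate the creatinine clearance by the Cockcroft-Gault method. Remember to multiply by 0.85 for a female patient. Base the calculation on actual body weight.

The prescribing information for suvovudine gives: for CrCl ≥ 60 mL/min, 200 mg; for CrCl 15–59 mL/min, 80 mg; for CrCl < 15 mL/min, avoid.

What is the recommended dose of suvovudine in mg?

80 mg

CrCl = (140 − 58) × 57.8 / (72 × 1.4) × 0.85 = 4739.6 / 100.80 × 0.85 ≈ 40.0 mL/min
CrCl ≈ 40 mL/min → bracket 15–59 mL/min.
Dose for this bracket: 80 mg.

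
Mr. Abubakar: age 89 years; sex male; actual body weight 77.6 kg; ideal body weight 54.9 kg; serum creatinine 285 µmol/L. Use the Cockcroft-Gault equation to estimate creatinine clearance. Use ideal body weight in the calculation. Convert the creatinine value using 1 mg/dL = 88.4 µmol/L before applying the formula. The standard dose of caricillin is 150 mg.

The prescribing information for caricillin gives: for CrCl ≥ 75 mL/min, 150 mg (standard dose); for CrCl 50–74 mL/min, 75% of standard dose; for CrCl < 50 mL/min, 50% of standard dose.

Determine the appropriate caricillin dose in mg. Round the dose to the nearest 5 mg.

75 mg

SCr = 285 / 88.4 = 3.224 mg/dL
CrCl = (140 − 89) × 54.9 / (72 × 3.224) = 2799.9 / 232.13 ≈ 12.1 mL/min
CrCl ≈ 12 mL/min → bracket < 50 mL/min.
50% of 150 mg = 75 mg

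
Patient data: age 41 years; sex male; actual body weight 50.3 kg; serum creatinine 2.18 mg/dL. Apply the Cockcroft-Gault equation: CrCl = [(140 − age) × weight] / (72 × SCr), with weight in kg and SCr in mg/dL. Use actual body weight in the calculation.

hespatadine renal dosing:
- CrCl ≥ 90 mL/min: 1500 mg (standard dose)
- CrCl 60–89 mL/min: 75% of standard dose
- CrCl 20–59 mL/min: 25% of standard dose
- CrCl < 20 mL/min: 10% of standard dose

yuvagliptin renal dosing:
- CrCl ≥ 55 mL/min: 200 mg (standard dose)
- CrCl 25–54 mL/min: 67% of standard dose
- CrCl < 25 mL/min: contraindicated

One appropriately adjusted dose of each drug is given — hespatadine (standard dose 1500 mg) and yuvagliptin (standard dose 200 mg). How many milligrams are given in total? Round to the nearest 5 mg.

CrCl = (140 − 41) × 50.3 / (72 × 2.18) = 4979.7 / 156.96 ≈ 31.7 mL/min
CrCl ≈ 32 mL/min.
hespatadine: 20–59 mL/min → 25% of 1500 mg = 375 mg.
yuvagliptin: 25–54 mL/min → 67% of 200 mg = 134 mg.
Total = 375 + 134 = 509 mg.

510 mg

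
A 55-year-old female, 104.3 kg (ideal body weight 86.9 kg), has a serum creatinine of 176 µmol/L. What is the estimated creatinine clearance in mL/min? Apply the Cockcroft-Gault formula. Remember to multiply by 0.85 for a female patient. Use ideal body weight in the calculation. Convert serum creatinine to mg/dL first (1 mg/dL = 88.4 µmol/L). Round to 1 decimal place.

43.8 mL/min

SCr = 176 / 88.4 = 1.991 mg/dL
CrCl = (140 − 55) × 86.9 / (72 × 1.991) × 0.85 = 7386.5 / 143.35 × 0.85 ≈ 43.8 mL/min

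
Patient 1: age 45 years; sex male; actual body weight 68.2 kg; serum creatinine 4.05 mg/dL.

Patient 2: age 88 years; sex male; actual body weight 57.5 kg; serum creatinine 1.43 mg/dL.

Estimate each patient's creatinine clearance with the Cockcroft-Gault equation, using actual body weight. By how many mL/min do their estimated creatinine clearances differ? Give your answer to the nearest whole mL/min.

7 mL/min

Patient 1: CrCl = (140 − 45) × 68.2 / (72 × 4.05) = 6479.0 / 291.60 ≈ 22.2 mL/min
Patient 2: CrCl = (140 − 88) × 57.5 / (72 × 1.43) = 2990.0 / 102.96 ≈ 29.0 mL/min
|22.2 − 29.0| = 6.8 mL/min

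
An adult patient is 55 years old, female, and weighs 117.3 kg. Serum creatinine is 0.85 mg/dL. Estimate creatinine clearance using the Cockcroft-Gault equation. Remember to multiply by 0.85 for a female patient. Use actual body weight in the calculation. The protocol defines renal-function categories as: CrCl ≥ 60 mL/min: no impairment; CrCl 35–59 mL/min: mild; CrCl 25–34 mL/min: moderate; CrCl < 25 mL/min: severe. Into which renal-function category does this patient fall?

no impairment

CrCl = (140 − 55) × 117.3 / (72 × 0.85) × 0.85 = 9970.5 / 61.20 × 0.85 ≈ 138.5 mL/min
138 mL/min falls in the 'no impairment' range.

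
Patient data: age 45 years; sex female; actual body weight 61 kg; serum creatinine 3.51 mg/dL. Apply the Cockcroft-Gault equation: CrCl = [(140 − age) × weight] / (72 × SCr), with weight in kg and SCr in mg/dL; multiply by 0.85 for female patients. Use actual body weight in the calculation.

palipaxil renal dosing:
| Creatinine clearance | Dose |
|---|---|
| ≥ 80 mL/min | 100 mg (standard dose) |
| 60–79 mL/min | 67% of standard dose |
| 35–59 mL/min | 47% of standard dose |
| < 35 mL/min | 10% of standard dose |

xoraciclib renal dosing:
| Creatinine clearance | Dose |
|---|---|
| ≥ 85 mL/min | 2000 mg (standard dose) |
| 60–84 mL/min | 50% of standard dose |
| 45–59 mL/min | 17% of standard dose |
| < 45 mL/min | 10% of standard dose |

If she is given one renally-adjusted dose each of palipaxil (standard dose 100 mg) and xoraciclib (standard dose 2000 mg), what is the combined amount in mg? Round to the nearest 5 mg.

210 mg

CrCl = (140 − 45) × 61 / (72 × 3.51) × 0.85 = 5795.0 / 252.72 × 0.85 ≈ 19.5 mL/min
CrCl ≈ 19 mL/min.
palipaxil: < 35 mL/min → 10% of 100 mg = 10 mg.
xoraciclib: < 45 mL/min → 10% of 2000 mg = 200 mg.
Total = 10 + 200 = 210 mg.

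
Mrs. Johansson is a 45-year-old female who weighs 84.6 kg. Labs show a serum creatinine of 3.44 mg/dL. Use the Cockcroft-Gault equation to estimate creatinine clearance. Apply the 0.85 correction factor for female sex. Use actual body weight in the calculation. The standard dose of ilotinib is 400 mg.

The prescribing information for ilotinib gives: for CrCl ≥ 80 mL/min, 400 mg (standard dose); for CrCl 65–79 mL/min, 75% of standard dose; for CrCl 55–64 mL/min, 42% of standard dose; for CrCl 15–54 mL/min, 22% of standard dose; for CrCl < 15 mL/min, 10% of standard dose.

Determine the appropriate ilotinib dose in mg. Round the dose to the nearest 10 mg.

CrCl = (140 − 45) × 84.6 / (72 × 3.44) × 0.85 = 8037.0 / 247.68 × 0.85 ≈ 27.6 mL/min
CrCl ≈ 28 mL/min → bracket 15–54 mL/min.
22% of 400 mg = 88 mg → 90 mg

90 mg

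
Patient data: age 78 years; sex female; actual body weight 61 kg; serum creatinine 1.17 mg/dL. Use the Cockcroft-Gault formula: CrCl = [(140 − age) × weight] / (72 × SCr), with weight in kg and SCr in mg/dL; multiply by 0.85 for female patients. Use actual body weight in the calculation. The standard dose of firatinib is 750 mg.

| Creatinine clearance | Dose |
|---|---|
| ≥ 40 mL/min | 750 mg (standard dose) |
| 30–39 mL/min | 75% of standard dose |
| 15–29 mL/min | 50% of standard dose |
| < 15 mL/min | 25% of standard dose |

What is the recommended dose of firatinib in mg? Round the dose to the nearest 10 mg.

560 mg

CrCl = (140 − 78) × 61 / (72 × 1.17) × 0.85 = 3782.0 / 84.24 × 0.85 ≈ 38.2 mL/min
CrCl ≈ 38 mL/min → bracket 30–39 mL/min.
75% of 750 mg = 562.5 mg → 560 mg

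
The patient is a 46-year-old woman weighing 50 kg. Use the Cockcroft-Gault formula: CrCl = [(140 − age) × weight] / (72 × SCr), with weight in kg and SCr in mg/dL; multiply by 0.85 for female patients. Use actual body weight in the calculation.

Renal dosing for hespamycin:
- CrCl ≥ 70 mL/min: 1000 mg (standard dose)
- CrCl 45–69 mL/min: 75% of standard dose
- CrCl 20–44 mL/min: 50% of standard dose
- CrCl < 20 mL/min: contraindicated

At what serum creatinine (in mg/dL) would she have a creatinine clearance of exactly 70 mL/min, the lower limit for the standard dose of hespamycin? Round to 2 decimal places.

Standard dose requires CrCl ≥ 70 mL/min.
Set (140 − 46) × 50 × 0.85 / (72 × SCr) = 70
SCr = (140 − 46) × 50 × 0.85 / (72 × 70) = 0.793 mg/dL

0.79 mg/dL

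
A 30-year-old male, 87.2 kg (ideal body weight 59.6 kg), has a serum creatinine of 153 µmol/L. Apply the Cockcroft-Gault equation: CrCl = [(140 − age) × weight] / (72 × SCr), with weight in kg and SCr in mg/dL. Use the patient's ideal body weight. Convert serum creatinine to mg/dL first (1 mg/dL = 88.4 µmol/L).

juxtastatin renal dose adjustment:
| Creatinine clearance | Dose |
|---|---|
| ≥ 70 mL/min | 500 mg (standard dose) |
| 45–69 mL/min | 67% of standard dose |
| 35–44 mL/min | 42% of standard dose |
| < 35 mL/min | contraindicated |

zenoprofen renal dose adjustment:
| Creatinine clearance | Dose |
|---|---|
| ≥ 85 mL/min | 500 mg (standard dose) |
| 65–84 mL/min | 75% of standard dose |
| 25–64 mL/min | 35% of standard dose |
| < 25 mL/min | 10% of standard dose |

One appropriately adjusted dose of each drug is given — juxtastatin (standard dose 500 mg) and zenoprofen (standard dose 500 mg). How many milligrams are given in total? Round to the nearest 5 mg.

510 mg

SCr = 153 / 88.4 = 1.731 mg/dL
CrCl = (140 − 30) × 59.6 / (72 × 1.731) = 6556.0 / 124.63 ≈ 52.6 mL/min
CrCl ≈ 53 mL/min.
juxtastatin: 45–69 mL/min → 67% of 500 mg = 335 mg.
zenoprofen: 25–64 mL/min → 35% of 500 mg = 175 mg.
Total = 335 + 175 = 510 mg.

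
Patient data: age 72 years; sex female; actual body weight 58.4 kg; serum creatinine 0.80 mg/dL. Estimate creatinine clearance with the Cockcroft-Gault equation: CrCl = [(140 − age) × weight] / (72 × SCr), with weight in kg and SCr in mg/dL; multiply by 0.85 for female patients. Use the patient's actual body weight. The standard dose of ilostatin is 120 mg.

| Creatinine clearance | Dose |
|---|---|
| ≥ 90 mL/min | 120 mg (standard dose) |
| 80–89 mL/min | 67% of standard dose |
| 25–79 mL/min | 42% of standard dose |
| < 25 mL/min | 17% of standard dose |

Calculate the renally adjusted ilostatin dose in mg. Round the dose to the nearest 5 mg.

50 mg

CrCl = (140 − 72) × 58.4 / (72 × 0.8) × 0.85 = 3971.2 / 57.60 × 0.85 ≈ 58.6 mL/min
CrCl ≈ 59 mL/min → bracket 25–79 mL/min.
42% of 120 mg = 50.4 mg → 50 mg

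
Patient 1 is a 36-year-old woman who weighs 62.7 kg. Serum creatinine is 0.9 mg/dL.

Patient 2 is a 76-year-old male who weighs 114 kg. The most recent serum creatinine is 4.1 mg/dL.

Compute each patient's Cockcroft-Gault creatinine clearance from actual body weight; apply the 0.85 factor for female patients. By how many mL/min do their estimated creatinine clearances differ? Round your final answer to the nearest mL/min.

Patient 1: CrCl = (140 − 36) × 62.7 / (72 × 0.9) × 0.85 = 6520.8 / 64.80 × 0.85 ≈ 85.5 mL/min
Patient 2: CrCl = (140 − 76) × 114 / (72 × 4.1) = 7296.0 / 295.20 ≈ 24.7 mL/min
|85.5 − 24.7| = 60.8 mL/min

61 mL/min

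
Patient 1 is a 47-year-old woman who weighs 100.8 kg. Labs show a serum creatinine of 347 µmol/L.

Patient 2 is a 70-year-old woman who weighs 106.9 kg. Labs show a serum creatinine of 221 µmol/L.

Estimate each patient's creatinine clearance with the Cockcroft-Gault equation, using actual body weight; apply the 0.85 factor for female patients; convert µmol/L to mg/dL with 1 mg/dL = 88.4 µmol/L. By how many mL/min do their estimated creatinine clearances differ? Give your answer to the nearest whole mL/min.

Patient 1: SCr = 347 / 88.4 = 3.925 mg/dL
Patient 1: CrCl = (140 − 47) × 100.8 / (72 × 3.925) × 0.85 = 9374.4 / 282.60 × 0.85 ≈ 28.2 mL/min
Patient 2: SCr = 221 / 88.4 = 2.5 mg/dL
Patient 2: CrCl = (140 − 70) × 106.9 / (72 × 2.5) × 0.85 = 7483.0 / 180.00 × 0.85 ≈ 35.3 mL/min
|28.2 − 35.3| = 7.1 mL/min

7 mL/min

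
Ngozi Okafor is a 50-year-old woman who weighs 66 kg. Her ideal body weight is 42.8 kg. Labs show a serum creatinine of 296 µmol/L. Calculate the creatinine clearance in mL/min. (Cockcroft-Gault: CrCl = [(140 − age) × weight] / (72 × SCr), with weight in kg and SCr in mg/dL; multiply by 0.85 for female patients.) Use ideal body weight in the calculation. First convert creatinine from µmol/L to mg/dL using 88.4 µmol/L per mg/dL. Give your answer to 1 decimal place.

13.6 mL/min

SCr = 296 / 88.4 = 3.348 mg/dL
CrCl = (140 − 50) × 42.8 / (72 × 3.348) × 0.85 = 3852.0 / 241.06 × 0.85 ≈ 13.6 mL/min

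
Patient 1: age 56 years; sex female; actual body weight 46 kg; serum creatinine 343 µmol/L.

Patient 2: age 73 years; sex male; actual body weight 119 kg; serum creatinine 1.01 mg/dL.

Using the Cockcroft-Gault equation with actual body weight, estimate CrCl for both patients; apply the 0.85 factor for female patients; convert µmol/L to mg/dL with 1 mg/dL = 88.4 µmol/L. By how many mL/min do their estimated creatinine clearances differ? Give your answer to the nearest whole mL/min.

98 mL/min

Patient 1: SCr = 343 / 88.4 = 3.88 mg/dL
Patient 1: CrCl = (140 − 56) × 46 / (72 × 3.88) × 0.85 = 3864.0 / 279.36 × 0.85 ≈ 11.8 mL/min
Patient 2: CrCl = (140 − 73) × 119 / (72 × 1.01) = 7973.0 / 72.72 ≈ 109.6 mL/min
|11.8 − 109.6| = 97.8 mL/min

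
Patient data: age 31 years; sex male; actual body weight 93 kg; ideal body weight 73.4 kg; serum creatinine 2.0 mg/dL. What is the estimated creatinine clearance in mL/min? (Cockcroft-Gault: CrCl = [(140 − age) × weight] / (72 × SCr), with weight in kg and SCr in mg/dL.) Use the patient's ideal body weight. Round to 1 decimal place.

CrCl = (140 − 31) × 73.4 / (72 × 2) = 8000.6 / 144.00 ≈ 55.6 mL/min

55.6 mL/min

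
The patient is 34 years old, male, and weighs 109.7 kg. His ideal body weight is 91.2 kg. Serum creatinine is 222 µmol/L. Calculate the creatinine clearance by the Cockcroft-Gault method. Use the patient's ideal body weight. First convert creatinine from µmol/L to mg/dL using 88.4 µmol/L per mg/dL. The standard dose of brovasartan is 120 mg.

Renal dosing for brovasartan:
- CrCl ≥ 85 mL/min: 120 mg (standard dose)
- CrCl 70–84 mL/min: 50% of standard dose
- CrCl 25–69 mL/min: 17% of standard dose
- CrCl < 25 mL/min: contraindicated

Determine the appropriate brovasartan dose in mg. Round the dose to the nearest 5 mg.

SCr = 222 / 88.4 = 2.511 mg/dL
CrCl = (140 − 34) × 91.2 / (72 × 2.511) = 9667.2 / 180.79 ≈ 53.5 mL/min
CrCl ≈ 53 mL/min → bracket 25–69 mL/min.
17% of 120 mg = 20.4 mg → 20 mg

20 mg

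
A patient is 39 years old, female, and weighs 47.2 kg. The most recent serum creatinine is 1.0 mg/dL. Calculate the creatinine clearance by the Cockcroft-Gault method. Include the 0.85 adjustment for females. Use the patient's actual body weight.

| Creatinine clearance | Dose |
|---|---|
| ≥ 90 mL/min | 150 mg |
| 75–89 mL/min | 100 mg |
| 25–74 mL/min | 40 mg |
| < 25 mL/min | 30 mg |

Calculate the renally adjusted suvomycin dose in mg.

CrCl = (140 − 39) × 47.2 / (72 × 1) × 0.85 = 4767.2 / 72.00 × 0.85 ≈ 56.3 mL/min
CrCl ≈ 56 mL/min → bracket 25–74 mL/min.
Dose for this bracket: 40 mg.

40 mg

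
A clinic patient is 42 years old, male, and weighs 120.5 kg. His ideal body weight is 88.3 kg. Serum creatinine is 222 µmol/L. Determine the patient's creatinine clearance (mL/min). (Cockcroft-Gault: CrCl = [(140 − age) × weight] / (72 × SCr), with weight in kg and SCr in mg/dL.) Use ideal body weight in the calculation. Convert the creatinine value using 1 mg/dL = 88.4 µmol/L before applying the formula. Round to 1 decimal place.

SCr = 222 / 88.4 = 2.511 mg/dL
CrCl = (140 − 42) × 88.3 / (72 × 2.511) = 8653.4 / 180.79 ≈ 47.9 mL/min

47.9 mL/min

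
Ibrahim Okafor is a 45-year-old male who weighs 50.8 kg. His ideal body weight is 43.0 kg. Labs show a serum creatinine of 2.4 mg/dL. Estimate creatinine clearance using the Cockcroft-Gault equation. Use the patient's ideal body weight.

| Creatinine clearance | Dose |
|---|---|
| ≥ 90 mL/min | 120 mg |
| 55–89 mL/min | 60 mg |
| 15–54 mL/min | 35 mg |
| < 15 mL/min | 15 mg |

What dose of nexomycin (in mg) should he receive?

35 mg

CrCl = (140 − 45) × 43 / (72 × 2.4) = 4085.0 / 172.80 ≈ 23.6 mL/min
CrCl ≈ 24 mL/min → bracket 15–54 mL/min.
Dose for this bracket: 35 mg.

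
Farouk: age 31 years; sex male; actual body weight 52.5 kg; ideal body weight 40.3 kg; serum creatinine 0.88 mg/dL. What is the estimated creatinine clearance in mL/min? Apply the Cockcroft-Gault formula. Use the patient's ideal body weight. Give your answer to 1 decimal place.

CrCl = (140 − 31) × 40.3 / (72 × 0.88) = 4392.7 / 63.36 ≈ 69.3 mL/min

69.3 mL/min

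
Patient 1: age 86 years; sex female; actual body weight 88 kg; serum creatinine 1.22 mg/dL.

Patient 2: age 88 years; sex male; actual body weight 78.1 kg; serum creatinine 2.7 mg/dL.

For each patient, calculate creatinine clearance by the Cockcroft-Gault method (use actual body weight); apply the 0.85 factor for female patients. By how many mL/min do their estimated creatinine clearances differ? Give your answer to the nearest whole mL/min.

25 mL/min

Patient 1: CrCl = (140 − 86) × 88 / (72 × 1.22) × 0.85 = 4752.0 / 87.84 × 0.85 ≈ 46.0 mL/min
Patient 2: CrCl = (140 − 88) × 78.1 / (72 × 2.7) = 4061.2 / 194.40 ≈ 20.9 mL/min
|46.0 − 20.9| = 25.1 mL/min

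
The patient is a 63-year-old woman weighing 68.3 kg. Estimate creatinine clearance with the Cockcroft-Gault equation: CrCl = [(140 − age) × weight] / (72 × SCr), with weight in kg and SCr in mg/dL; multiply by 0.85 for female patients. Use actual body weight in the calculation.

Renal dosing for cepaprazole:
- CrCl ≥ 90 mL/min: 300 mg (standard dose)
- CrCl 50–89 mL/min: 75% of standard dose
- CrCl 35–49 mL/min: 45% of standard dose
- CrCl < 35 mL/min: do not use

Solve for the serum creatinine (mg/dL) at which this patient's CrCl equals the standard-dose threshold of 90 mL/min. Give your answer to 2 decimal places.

0.69 mg/dL

Standard dose requires CrCl ≥ 90 mL/min.
Set (140 − 63) × 68.3 × 0.85 / (72 × SCr) = 90
SCr = (140 − 63) × 68.3 × 0.85 / (72 × 90) = 0.690 mg/dL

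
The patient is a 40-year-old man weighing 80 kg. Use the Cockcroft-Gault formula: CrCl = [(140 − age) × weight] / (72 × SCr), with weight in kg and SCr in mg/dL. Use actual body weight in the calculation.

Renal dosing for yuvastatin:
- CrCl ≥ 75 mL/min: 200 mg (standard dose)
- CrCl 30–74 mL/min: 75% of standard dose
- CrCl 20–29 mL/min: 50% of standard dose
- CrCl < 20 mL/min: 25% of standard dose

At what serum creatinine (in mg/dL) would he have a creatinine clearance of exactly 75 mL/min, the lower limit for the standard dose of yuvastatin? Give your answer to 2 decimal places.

1.48 mg/dL

Standard dose requires CrCl ≥ 75 mL/min.
Set (140 − 40) × 80 / (72 × SCr) = 75
SCr = (140 − 40) × 80 / (72 × 75) = 1.481 mg/dL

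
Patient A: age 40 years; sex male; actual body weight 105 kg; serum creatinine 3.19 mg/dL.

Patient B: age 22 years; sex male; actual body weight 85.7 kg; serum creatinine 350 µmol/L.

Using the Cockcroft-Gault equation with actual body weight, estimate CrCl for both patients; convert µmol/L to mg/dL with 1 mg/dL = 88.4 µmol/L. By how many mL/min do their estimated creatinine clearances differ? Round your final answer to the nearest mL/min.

10 mL/min

Patient A: CrCl = (140 − 40) × 105 / (72 × 3.19) = 10500.0 / 229.68 ≈ 45.7 mL/min
Patient B: SCr = 350 / 88.4 = 3.959 mg/dL
Patient B: CrCl = (140 − 22) × 85.7 / (72 × 3.959) = 10112.6 / 285.05 ≈ 35.5 mL/min
|45.7 − 35.5| = 10.2 mL/min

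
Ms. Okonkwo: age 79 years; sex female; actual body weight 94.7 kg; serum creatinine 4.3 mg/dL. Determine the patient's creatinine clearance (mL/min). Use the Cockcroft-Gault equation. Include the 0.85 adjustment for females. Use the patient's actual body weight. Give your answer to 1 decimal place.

CrCl = (140 − 79) × 94.7 / (72 × 4.3) × 0.85 = 5776.7 / 309.60 × 0.85 ≈ 15.9 mL/min

15.9 mL/min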